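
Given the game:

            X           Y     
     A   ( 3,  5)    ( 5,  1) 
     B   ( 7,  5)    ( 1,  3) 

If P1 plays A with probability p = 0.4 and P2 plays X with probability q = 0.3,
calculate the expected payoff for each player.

E[P1] = 3.44, E[P2] = 3.04

Work:
E[P1] = p·q·π₁(A,X) + p·(1-q)·π₁(A,Y) + (1-p)·q·π₁(B,X) + (1-p)·(1-q)·π₁(B,Y)
= 0.4·0.3·3 + 0.4·0.7·5 + 0.6·0.3·7 + 0.6·0.7·1
= 3.44

E[P2] = 3.04 (similar calculation)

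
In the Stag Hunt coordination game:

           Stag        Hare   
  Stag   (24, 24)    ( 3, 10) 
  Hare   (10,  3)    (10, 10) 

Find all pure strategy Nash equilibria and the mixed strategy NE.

Pure NE: (Stag, Stag) and (Hare, Hare); Mixed NE: p = 0.3333, q = 0.3333

Work:
Check pure NE:
(Stag, Stag): (24, 24) - no unilateral deviation beneficial
(Hare, Hare): (10, 10) - no unilateral deviation beneficial
Mixed NE: P1 plays Stag with p = 0.3333, P2 plays Stag with q = 0.3333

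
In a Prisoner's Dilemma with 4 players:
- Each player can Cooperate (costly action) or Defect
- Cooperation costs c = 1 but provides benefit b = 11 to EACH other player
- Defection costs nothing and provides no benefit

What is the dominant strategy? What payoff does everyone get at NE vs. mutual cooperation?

Dominant: Defect; NE payoff = 0; Coop payoff = 32

Work:
Defect dominates (saves cost c = 1, benefit to others is external)
NE: All defect → everyone gets 0
If all cooperate: each receives (3)×11 - 1 = 32
Social dilemma: 32 > 0 but NE gives 0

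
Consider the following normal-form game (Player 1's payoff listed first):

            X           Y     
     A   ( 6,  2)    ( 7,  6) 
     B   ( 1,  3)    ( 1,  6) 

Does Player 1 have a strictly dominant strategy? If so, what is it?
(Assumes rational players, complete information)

Yes, Player 1's strictly dominant strategy is A

Work:
A strategy strictly dominates another if it gives a strictly higher payoff against every opponent action. Compare each pair of P1's strategies column-by-column:
  A vs B: [6 vs 1, 7 vs 1] → A strictly dominates B
  B vs A: [1 vs 6, 1 vs 7] → B does not strictly dominate A (column X: 1 ≤ 6)
A strictly dominates every other strategy → strictly dominant.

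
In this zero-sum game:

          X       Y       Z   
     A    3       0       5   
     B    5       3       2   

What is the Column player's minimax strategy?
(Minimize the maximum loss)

Column should play Y, value = 3

Work:
Column player minimizes Row's maximum payoff:
Column X: max payoff to Row = 5
Column Y: max payoff to Row = 3
Column Z: max payoff to Row = 5
Minimum is 3, achieved by column Y.
Minimax strategy: Y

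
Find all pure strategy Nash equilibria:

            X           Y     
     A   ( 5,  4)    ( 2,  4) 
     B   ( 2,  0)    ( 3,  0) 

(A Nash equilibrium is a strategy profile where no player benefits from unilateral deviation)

Nash equilibrium: (A, X), (B, Y)

Work:
Best responses:
  P1 vs X: payoffs [5, 2] → best response A (payoff 5)
  P1 vs Y: payoffs [2, 3] → best response B (payoff 3)
  P2 vs A: payoffs [4, 4] → best response X/Y (payoff 4)
  P2 vs B: payoffs [0, 0] → best response X/Y (payoff 0)
Mutual best responses: (A,X), (B,Y) → Nash equilibria.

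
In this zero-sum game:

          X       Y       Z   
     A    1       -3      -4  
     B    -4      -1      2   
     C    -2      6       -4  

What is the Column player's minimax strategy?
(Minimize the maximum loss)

Column should play X, value = 1

Work:
Column player minimizes Row's maximum payoff:
Column X: max payoff to Row = 1
Column Y: max payoff to Row = 6
Column Z: max payoff to Row = 2
Minimum is 1, achieved by column X.
Minimax strategy: X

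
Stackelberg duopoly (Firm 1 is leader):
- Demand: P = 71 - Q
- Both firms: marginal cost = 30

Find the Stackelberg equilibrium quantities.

q₁* (leader) = 20.5, q₂* (follower) = 10.25

Work:
Follower's reaction: q₂ = (a - c - q₁)/2
Leader substitutes: π₁ = q₁·(a - q₁ - (a-c-q₁)/2 - c)
FOC: q₁* = (71 - 30)/2 = 20.50
Then: q₂* = (71 - 30 - 20.5)/2 = 10.25
Leader has first-mover advantage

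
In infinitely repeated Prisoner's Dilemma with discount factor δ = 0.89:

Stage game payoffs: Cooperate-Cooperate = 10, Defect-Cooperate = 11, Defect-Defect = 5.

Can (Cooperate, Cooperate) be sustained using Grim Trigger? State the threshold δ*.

δ* = 0.1667; since δ = 0.89 ≥ 0.1667, cooperation can be sustained

Work:
For Grim Trigger:
Cooperate forever: 10/(1-δ)
Defect then punished: 11 + 5·δ/(1-δ)
Need: 10/(1-δ) ≥ 11 + 5·δ/(1-δ)
Solving: δ ≥ (T-R)/(T-P) = (11-10)/(11-5) = 0.1667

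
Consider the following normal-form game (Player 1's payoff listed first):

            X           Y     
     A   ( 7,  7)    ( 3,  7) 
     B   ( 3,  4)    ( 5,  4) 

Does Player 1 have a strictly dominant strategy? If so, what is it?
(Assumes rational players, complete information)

No strictly dominant strategy exists for Player 1

Work:
A strategy strictly dominates another if it gives a strictly higher payoff against every opponent action. Compare each pair of P1's strategies column-by-column:
  A vs B: [7 vs 3, 3 vs 5] → A does not strictly dominate B (column Y: 3 ≤ 5)
  B vs A: [3 vs 7, 5 vs 3] → B does not strictly dominate A (column X: 3 ≤ 7)
No single strategy strictly dominates all others → no strictly dominant strategy.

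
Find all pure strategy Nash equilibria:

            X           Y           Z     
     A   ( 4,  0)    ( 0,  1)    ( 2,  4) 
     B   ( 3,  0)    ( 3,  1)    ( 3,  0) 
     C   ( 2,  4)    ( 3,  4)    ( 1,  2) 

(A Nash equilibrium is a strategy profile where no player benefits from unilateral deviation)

Nash equilibrium: (B, Y), (C, Y)

Work:
Best responses:
  P1 vs X: payoffs [4, 3, 2] → best response A (payoff 4)
  P1 vs Y: payoffs [0, 3, 3] → best response B/C (payoff 3)
  P1 vs Z: payoffs [2, 3, 1] → best response B (payoff 3)
  P2 vs A: payoffs [0, 1, 4] → best response Z (payoff 4)
  P2 vs B: payoffs [0, 1, 0] → best response Y (payoff 1)
  P2 vs C: payoffs [4, 4, 2] → best response X/Y (payoff 4)
Mutual best responses: (B,Y), (C,Y) → Nash equilibria.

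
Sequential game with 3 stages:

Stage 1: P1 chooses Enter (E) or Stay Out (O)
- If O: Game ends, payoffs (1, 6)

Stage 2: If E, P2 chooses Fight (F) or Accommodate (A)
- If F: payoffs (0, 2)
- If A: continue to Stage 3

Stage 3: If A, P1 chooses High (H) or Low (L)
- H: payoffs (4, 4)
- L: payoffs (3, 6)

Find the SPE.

SPE: (E, A, H); Outcome (4, 4)

Work:
Stage 3: P1 chooses H (4 vs 3)
Stage 2: P2: F->2, A->4 (anticipating H). Choose A
Stage 1: P1: O->1, E->4 (anticipating A, H). Choose E
SPE path: E -> A -> H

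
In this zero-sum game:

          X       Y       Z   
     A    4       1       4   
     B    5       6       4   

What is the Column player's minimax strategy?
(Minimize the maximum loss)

Column should play Z, value = 4

Work:
Column player minimizes Row's maximum payoff:
Column X: max payoff to Row = 5
Column Y: max payoff to Row = 6
Column Z: max payoff to Row = 4
Minimum is 4, achieved by column Z.
Minimax strategy: Z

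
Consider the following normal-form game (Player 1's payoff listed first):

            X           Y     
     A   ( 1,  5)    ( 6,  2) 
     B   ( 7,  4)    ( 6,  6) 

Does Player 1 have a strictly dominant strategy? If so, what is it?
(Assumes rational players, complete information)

No strictly dominant strategy exists for Player 1

Work:
A strategy strictly dominates another if it gives a strictly higher payoff against every opponent action. Compare each pair of P1's strategies column-by-column:
  A vs B: [1 vs 7, 6 vs 6] → A does not strictly dominate B (column X: 1 ≤ 7)
  B vs A: [7 vs 1, 6 vs 6] → B does not strictly dominate A (column Y: 6 ≤ 6)
No single strategy strictly dominates all others → no strictly dominant strategy.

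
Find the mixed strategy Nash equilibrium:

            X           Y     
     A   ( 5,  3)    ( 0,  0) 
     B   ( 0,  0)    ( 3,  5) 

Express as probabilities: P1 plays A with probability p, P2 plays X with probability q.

p = 0.625, q = 0.375

Work:
Find probabilities that make opponent indifferent:
P2 chooses q to make P1 indifferent between A and B
P1 chooses p to make P2 indifferent between X and Y
Mixed NE: P1 plays (A: 0.625, B: 0.375), P2 plays (X: 0.375, Y: 0.625)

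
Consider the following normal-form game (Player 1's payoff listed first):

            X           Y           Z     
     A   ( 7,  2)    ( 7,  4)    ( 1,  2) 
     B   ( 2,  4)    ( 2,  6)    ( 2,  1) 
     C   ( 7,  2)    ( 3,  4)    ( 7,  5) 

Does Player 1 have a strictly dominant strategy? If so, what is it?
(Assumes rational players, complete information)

No strictly dominant strategy exists for Player 1

Work:
A strategy strictly dominates another if it gives a strictly higher payoff against every opponent action. Compare each pair of P1's strategies column-by-column:
  A vs B: [7 vs 2, 7 vs 2, 1 vs 2] → A does not strictly dominate B (column Z: 1 ≤ 2)
  A vs C: [7 vs 7, 7 vs 3, 1 vs 7] → A does not strictly dominate C (column X: 7 ≤ 7)
  B vs A: [2 vs 7, 2 vs 7, 2 vs 1] → B does not strictly dominate A (column X: 2 ≤ 7)
  B vs C: [2 vs 7, 2 vs 3, 2 vs 7] → B does not strictly dominate C (column X: 2 ≤ 7)
  C vs A: [7 vs 7, 3 vs 7, 7 vs 1] → C does not strictly dominate A (column X: 7 ≤ 7)
  C vs B: [7 vs 2, 3 vs 2, 7 vs 2] → C strictly dominates B
No single strategy strictly dominates all others → no strictly dominant strategy.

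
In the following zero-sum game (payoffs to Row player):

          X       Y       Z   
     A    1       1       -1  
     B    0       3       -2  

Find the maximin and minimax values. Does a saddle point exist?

Maximin = -1, Minimax = -1, Saddle: True

Work:
Row minimums: [-1, -2] → maximin = -1
Column maximums: [1, 3, -1] → minimax = -1
Saddle point exists! Game value = -1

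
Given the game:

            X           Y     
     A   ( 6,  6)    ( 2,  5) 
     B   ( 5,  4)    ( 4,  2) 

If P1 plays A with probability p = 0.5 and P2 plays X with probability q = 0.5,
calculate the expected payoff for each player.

E[P1] = 4.25, E[P2] = 4.25

Work:
E[P1] = p·q·π₁(A,X) + p·(1-q)·π₁(A,Y) + (1-p)·q·π₁(B,X) + (1-p)·(1-q)·π₁(B,Y)
= 0.5·0.5·6 + 0.5·0.5·2 + 0.5·0.5·5 + 0.5·0.5·4
= 4.25

E[P2] = 4.25 (similar calculation)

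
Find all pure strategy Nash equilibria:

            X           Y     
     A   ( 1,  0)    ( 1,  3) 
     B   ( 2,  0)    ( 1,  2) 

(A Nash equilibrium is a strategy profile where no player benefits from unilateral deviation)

Nash equilibrium: (A, Y), (B, Y)

Work:
Best responses:
  P1 vs X: payoffs [1, 2] → best response B (payoff 2)
  P1 vs Y: payoffs [1, 1] → best response A/B (payoff 1)
  P2 vs A: payoffs [0, 3] → best response Y (payoff 3)
  P2 vs B: payoffs [0, 2] → best response Y (payoff 2)
Mutual best responses: (A,Y), (B,Y) → Nash equilibria.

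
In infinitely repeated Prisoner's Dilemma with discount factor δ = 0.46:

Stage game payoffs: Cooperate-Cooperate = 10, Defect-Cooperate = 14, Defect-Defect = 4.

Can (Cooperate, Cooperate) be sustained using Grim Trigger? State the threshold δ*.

δ* = 0.4; since δ = 0.46 ≥ 0.4, cooperation can be sustained

Work:
For Grim Trigger:
Cooperate forever: 10/(1-δ)
Defect then punished: 14 + 4·δ/(1-δ)
Need: 10/(1-δ) ≥ 14 + 4·δ/(1-δ)
Solving: δ ≥ (T-R)/(T-P) = (14-10)/(14-4) = 0.4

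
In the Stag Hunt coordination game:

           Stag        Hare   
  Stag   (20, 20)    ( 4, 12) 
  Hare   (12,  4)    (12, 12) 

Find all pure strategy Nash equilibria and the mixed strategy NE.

Pure NE: (Stag, Stag) and (Hare, Hare); Mixed NE: p = 0.5, q = 0.5

Work:
Check pure NE:
(Stag, Stag): (20, 20) - no unilateral deviation beneficial
(Hare, Hare): (12, 12) - no unilateral deviation beneficial
Mixed NE: P1 plays Stag with p = 0.5, P2 plays Stag with q = 0.5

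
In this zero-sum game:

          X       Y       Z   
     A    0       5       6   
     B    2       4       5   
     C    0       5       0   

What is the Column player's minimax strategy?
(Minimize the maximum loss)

Column should play X, value = 2

Work:
Column player minimizes Row's maximum payoff:
Column X: max payoff to Row = 2
Column Y: max payoff to Row = 5
Column Z: max payoff to Row = 6
Minimum is 2, achieved by column X.
Minimax strategy: X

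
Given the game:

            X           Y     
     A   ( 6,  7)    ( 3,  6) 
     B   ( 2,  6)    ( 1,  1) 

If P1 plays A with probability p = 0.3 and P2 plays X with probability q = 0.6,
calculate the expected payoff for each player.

E[P1] = 2.56, E[P2] = 4.78

Work:
E[P1] = p·q·π₁(A,X) + p·(1-q)·π₁(A,Y) + (1-p)·q·π₁(B,X) + (1-p)·(1-q)·π₁(B,Y)
= 0.3·0.6·6 + 0.3·0.4·3 + 0.7·0.6·2 + 0.7·0.4·1
= 2.56

E[P2] = 4.78 (similar calculation)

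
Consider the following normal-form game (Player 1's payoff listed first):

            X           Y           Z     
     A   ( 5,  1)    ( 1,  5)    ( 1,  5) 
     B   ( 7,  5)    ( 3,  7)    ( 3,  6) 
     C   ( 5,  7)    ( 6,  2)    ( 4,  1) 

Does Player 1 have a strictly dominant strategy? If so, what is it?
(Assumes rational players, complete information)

No strictly dominant strategy exists for Player 1

Work:
A strategy strictly dominates another if it gives a strictly higher payoff against every opponent action. Compare each pair of P1's strategies column-by-column:
  A vs B: [5 vs 7, 1 vs 3, 1 vs 3] → A does not strictly dominate B (column X: 5 ≤ 7)
  A vs C: [5 vs 5, 1 vs 6, 1 vs 4] → A does not strictly dominate C (column X: 5 ≤ 5)
  B vs A: [7 vs 5, 3 vs 1, 3 vs 1] → B strictly dominates A
  B vs C: [7 vs 5, 3 vs 6, 3 vs 4] → B does not strictly dominate C (column Y: 3 ≤ 6)
  C vs A: [5 vs 5, 6 vs 1, 4 vs 1] → C does not strictly dominate A (column X: 5 ≤ 5)
  C vs B: [5 vs 7, 6 vs 3, 4 vs 3] → C does not strictly dominate B (column X: 5 ≤ 7)
No single strategy strictly dominates all others → no strictly dominant strategy.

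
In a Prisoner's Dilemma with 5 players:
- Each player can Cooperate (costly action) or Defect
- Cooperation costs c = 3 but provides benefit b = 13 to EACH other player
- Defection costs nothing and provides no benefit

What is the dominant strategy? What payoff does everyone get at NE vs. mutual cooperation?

Dominant: Defect; NE payoff = 0; Coop payoff = 49

Work:
Defect dominates (saves cost c = 3, benefit to others is external)
NE: All defect → everyone gets 0
If all cooperate: each receives (4)×13 - 3 = 49
Social dilemma: 49 > 0 but NE gives 0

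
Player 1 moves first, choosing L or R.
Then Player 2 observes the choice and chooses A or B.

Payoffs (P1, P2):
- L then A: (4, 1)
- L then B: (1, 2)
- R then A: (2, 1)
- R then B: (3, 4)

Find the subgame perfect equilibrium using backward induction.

P1 plays R, P2 plays B after L and B after R; Payoff (3, 4)

Work:
Backward induction:
After L: P2 chooses B → P1 gets 1
After R: P2 chooses B → P1 gets 3
P1 chooses R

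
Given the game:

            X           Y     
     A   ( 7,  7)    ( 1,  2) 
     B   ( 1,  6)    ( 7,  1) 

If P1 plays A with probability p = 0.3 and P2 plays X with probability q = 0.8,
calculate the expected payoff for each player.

E[P1] = 3.28, E[P2] = 5.3

Work:
E[P1] = p·q·π₁(A,X) + p·(1-q)·π₁(A,Y) + (1-p)·q·π₁(B,X) + (1-p)·(1-q)·π₁(B,Y)
= 0.3·0.8·7 + 0.3·0.2·1 + 0.7·0.8·1 + 0.7·0.2·7
= 3.28

E[P2] = 5.3 (similar calculation)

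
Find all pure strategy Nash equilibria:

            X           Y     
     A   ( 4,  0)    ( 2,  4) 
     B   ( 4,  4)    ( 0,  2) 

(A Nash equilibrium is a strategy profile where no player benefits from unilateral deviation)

Nash equilibrium: (A, Y), (B, X)

Work:
Best responses:
  P1 vs X: payoffs [4, 4] → best response A/B (payoff 4)
  P1 vs Y: payoffs [2, 0] → best response A (payoff 2)
  P2 vs A: payoffs [0, 4] → best response Y (payoff 4)
  P2 vs B: payoffs [4, 2] → best response X (payoff 4)
Mutual best responses: (A,Y), (B,X) → Nash equilibria.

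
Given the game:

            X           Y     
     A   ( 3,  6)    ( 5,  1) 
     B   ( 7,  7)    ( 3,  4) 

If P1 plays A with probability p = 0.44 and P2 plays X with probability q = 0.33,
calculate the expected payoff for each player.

E[P1] = 4.3288, E[P2] = 3.9604

Work:
E[P1] = p·q·π₁(A,X) + p·(1-q)·π₁(A,Y) + (1-p)·q·π₁(B,X) + (1-p)·(1-q)·π₁(B,Y)
= 0.44·0.33·3 + 0.44·0.67·5 + 0.56·0.33·7 + 0.56·0.67·3
= 4.3288

E[P2] = 3.9604 (similar calculation)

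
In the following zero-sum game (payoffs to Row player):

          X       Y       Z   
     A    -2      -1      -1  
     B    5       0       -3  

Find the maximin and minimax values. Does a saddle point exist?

Maximin = -2, Minimax = -1, Saddle: False

Work:
Row minimums: [-2, -3] → maximin = -2
Column maximums: [5, 0, -1] → minimax = -1
No saddle point (maximin ≠ minimax). Mixed strategy needed.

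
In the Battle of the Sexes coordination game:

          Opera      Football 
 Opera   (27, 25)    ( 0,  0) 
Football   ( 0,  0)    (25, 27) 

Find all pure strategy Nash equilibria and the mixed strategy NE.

Pure NE: (Opera, Opera) and (Football, Football); Mixed NE: p = 0.5192, q = 0.4808

Work:
Check pure NE:
(Opera, Opera): (27, 25) - no unilateral deviation beneficial
(Football, Football): (25, 27) - no unilateral deviation beneficial
Mixed NE: P1 plays Opera with p = 0.5192, P2 plays Opera with q = 0.4808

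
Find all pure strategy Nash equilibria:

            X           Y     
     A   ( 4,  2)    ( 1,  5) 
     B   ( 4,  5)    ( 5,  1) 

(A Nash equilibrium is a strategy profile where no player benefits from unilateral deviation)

Nash equilibrium: (B, X)

Work:
Best responses:
  P1 vs X: payoffs [4, 4] → best response A/B (payoff 4)
  P1 vs Y: payoffs [1, 5] → best response B (payoff 5)
  P2 vs A: payoffs [2, 5] → best response Y (payoff 5)
  P2 vs B: payoffs [5, 1] → best response X (payoff 5)
Mutual best responses: (B,X) → Nash equilibria.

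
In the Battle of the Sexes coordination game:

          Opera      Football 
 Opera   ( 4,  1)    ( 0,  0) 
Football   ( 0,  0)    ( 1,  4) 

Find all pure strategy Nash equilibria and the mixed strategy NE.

Pure NE: (Opera, Opera) and (Football, Football); Mixed NE: p = 0.8, q = 0.2

Work:
Check pure NE:
(Opera, Opera): (4, 1) - no unilateral deviation beneficial
(Football, Football): (1, 4) - no unilateral deviation beneficial
Mixed NE: P1 plays Opera with p = 0.8, P2 plays Opera with q = 0.2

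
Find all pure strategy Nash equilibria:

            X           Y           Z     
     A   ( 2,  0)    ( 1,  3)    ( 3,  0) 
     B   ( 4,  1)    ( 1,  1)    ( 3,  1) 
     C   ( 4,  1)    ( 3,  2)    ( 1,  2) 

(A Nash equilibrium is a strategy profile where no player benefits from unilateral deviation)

Nash equilibrium: (B, X), (B, Z), (C, Y)

Work:
Best responses:
  P1 vs X: payoffs [2, 4, 4] → best response B/C (payoff 4)
  P1 vs Y: payoffs [1, 1, 3] → best response C (payoff 3)
  P1 vs Z: payoffs [3, 3, 1] → best response A/B (payoff 3)
  P2 vs A: payoffs [0, 3, 0] → best response Y (payoff 3)
  P2 vs B: payoffs [1, 1, 1] → best response X/Y/Z (payoff 1)
  P2 vs C: payoffs [1, 2, 2] → best response Y/Z (payoff 2)
Mutual best responses: (B,X), (B,Z), (C,Y) → Nash equilibria.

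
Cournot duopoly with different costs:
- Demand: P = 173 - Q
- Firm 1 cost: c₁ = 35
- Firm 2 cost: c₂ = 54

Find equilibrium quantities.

q₁* = 52.33, q₂* = 33.33

Work:
Reaction: q₁ = (173 - 35 - q₂)/2
Reaction: q₂ = (173 - 54 - q₁)/2
Solve simultaneously:
q₁* = (173 - 2×35 + 54)/3 = 52.33
q₂* = (173 - 2×54 + 35)/3 = 33.33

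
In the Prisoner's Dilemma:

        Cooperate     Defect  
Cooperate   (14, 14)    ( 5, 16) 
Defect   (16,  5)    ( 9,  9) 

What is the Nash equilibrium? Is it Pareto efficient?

(Defect, Defect) is NE; not Pareto efficient

Work:
Defect dominates Cooperate for both players:
If P2 cooperates: Defect (16) > Cooperate (14)
If P2 defects: Defect (9) > Cooperate (5)
NE: (Defect, Defect) with payoff (9, 9)
But (Cooperate, Cooperate) = (14, 14) Pareto dominates (9, 9)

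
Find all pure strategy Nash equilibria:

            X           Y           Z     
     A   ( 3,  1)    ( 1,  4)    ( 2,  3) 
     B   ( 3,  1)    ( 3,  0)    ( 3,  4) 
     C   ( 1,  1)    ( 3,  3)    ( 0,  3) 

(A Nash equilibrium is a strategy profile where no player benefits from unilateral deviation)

Nash equilibrium: (B, Z), (C, Y)

Work:
Best responses:
  P1 vs X: payoffs [3, 3, 1] → best response A/B (payoff 3)
  P1 vs Y: payoffs [1, 3, 3] → best response B/C (payoff 3)
  P1 vs Z: payoffs [2, 3, 0] → best response B (payoff 3)
  P2 vs A: payoffs [1, 4, 3] → best response Y (payoff 4)
  P2 vs B: payoffs [1, 0, 4] → best response Z (payoff 4)
  P2 vs C: payoffs [1, 3, 3] → best response Y/Z (payoff 3)
Mutual best responses: (B,Z), (C,Y) → Nash equilibria.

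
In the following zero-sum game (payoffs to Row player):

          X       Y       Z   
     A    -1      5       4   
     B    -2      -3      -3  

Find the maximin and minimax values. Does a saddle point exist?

Maximin = -1, Minimax = -1, Saddle: True

Work:
Row minimums: [-1, -3] → maximin = -1
Column maximums: [-1, 5, 4] → minimax = -1
Saddle point exists! Game value = -1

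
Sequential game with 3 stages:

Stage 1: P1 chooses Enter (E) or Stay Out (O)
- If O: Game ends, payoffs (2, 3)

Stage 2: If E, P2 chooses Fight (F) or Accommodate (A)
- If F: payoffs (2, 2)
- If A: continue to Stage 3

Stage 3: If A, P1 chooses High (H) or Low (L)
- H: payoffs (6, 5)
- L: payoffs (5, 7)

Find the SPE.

SPE: (E, A, H); Outcome (6, 5)

Work:
Stage 3: P1 chooses H (6 vs 5)
Stage 2: P2: F->2, A->5 (anticipating H). Choose A
Stage 1: P1: O->2, E->6 (anticipating A, H). Choose E
SPE path: E -> A -> H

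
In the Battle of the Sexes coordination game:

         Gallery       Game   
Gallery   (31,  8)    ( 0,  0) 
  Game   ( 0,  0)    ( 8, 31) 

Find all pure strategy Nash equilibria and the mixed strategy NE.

Pure NE: (Gallery, Gallery) and (Game, Game); Mixed NE: p = 0.7949, q = 0.2051

Work:
Check pure NE:
(Gallery, Gallery): (31, 8) - no unilateral deviation beneficial
(Game, Game): (8, 31) - no unilateral deviation beneficial
Mixed NE: P1 plays Gallery with p = 0.7949, P2 plays Gallery with q = 0.2051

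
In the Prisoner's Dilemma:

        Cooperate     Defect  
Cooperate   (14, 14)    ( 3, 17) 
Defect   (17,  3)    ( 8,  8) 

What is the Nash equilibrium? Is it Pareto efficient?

(Defect, Defect) is NE; not Pareto efficient

Work:
Defect dominates Cooperate for both players:
If P2 cooperates: Defect (17) > Cooperate (14)
If P2 defects: Defect (8) > Cooperate (3)
NE: (Defect, Defect) with payoff (8, 8)
But (Cooperate, Cooperate) = (14, 14) Pareto dominates (8, 8)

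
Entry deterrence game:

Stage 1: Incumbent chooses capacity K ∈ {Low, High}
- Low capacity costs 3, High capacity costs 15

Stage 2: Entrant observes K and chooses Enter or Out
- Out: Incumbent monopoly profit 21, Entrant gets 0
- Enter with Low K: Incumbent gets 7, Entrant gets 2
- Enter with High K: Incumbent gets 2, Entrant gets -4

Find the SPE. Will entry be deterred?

SPE: (High, Enter|Low, Out|High); Entry deterred. Incumbent net profit = 6

Work:
After Low K: Entrant enters (2 > 0)
After High K: Entrant stays out (-4 < 0)
Incumbent: Low → 7−3=4, High → 21−15=6
Incumbent chooses High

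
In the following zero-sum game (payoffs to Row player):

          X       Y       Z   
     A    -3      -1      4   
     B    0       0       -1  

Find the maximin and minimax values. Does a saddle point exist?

Maximin = -1, Minimax = 0, Saddle: False

Work:
Row minimums: [-3, -1] → maximin = -1
Column maximums: [0, 0, 4] → minimax = 0
No saddle point (maximin ≠ minimax). Mixed strategy needed.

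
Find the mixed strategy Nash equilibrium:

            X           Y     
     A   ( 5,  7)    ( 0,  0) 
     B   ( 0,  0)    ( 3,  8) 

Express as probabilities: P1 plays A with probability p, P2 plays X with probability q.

p = 0.5333, q = 0.375

Work:
Find probabilities that make opponent indifferent:
P2 chooses q to make P1 indifferent between A and B
P1 chooses p to make P2 indifferent between X and Y
Mixed NE: P1 plays (A: 0.5333, B: 0.4667), P2 plays (X: 0.375, Y: 0.625)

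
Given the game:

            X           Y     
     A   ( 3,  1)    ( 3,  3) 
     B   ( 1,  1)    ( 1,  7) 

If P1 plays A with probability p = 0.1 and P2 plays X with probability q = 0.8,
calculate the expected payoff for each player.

E[P1] = 1.2, E[P2] = 2.12

Work:
E[P1] = p·q·π₁(A,X) + p·(1-q)·π₁(A,Y) + (1-p)·q·π₁(B,X) + (1-p)·(1-q)·π₁(B,Y)
= 0.1·0.8·3 + 0.1·0.2·3 + 0.9·0.8·1 + 0.9·0.2·1
= 1.2

E[P2] = 2.12 (similar calculation)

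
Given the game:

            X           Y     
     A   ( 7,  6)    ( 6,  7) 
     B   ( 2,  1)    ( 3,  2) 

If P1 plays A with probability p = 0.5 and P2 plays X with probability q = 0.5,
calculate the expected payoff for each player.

E[P1] = 4.5, E[P2] = 4.0

Work:
E[P1] = p·q·π₁(A,X) + p·(1-q)·π₁(A,Y) + (1-p)·q·π₁(B,X) + (1-p)·(1-q)·π₁(B,Y)
= 0.5·0.5·7 + 0.5·0.5·6 + 0.5·0.5·2 + 0.5·0.5·3
= 4.5

E[P2] = 4.0 (similar calculation)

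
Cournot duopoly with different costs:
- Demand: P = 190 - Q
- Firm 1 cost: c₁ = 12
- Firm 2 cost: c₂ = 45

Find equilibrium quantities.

q₁* = 70.33, q₂* = 37.33

Work:
Reaction: q₁ = (190 - 12 - q₂)/2
Reaction: q₂ = (190 - 45 - q₁)/2
Solve simultaneously:
q₁* = (190 - 2×12 + 45)/3 = 70.33
q₂* = (190 - 2×45 + 12)/3 = 37.33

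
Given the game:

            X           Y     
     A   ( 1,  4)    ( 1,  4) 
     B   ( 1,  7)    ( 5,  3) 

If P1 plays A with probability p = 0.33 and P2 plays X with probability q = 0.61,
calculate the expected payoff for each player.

E[P1] = 2.0452, E[P2] = 4.9648

Work:
E[P1] = p·q·π₁(A,X) + p·(1-q)·π₁(A,Y) + (1-p)·q·π₁(B,X) + (1-p)·(1-q)·π₁(B,Y)
= 0.33·0.61·1 + 0.33·0.39·1 + 0.67·0.61·1 + 0.67·0.39·5
= 2.0452

E[P2] = 4.9648 (similar calculation)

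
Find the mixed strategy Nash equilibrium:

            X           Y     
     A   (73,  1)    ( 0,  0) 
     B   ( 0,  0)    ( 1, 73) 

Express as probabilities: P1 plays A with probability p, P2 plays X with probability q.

p = 0.9865, q = 0.0135

Work:
Find probabilities that make opponent indifferent:
P2 chooses q to make P1 indifferent between A and B
P1 chooses p to make P2 indifferent between X and Y
Mixed NE: P1 plays (A: 0.9865, B: 0.0135), P2 plays (X: 0.0135, Y: 0.9865)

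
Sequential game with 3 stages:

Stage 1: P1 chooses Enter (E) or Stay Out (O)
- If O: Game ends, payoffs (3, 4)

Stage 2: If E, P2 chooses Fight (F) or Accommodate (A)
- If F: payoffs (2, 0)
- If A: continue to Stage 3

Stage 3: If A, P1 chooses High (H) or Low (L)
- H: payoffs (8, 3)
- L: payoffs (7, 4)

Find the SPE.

SPE: (E, A, H); Outcome (8, 3)

Work:
Stage 3: P1 chooses H (8 vs 7)
Stage 2: P2: F->0, A->3 (anticipating H). Choose A
Stage 1: P1: O->3, E->8 (anticipating A, H). Choose E
SPE path: E -> A -> H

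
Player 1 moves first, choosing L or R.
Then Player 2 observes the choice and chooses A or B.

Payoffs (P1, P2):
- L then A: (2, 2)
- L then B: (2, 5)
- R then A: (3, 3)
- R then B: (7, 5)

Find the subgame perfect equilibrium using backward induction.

P1 plays R, P2 plays B after L and B after R; Payoff (7, 5)

Work:
Backward induction:
After L: P2 chooses B → P1 gets 2
After R: P2 chooses B → P1 gets 7
P1 chooses R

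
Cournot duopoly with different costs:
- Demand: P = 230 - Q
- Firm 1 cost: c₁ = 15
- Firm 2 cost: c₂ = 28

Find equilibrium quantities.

q₁* = 76.0, q₂* = 63.0

Work:
Reaction: q₁ = (230 - 15 - q₂)/2
Reaction: q₂ = (230 - 28 - q₁)/2
Solve simultaneously:
q₁* = (230 - 2×15 + 28)/3 = 76.0
q₂* = (230 - 2×28 + 15)/3 = 63.0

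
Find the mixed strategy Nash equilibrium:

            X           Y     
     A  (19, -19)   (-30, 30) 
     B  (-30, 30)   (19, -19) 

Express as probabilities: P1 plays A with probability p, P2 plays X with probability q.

p = 0.5, q = 0.5

Work:
Find probabilities that make opponent indifferent:
P2 chooses q to make P1 indifferent between A and B
P1 chooses p to make P2 indifferent between X and Y
Mixed NE: P1 plays (A: 0.5, B: 0.5), P2 plays (X: 0.5, Y: 0.5)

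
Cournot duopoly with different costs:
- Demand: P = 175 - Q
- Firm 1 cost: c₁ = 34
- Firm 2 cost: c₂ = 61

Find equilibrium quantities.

q₁* = 56.0, q₂* = 29.0

Work:
Reaction: q₁ = (175 - 34 - q₂)/2
Reaction: q₂ = (175 - 61 - q₁)/2
Solve simultaneously:
q₁* = (175 - 2×34 + 61)/3 = 56.0
q₂* = (175 - 2×61 + 34)/3 = 29.0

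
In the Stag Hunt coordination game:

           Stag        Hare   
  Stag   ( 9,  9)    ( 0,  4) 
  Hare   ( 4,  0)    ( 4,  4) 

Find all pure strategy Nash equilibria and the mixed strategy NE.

Pure NE: (Stag, Stag) and (Hare, Hare); Mixed NE: p = 0.4444, q = 0.4444

Work:
Check pure NE:
(Stag, Stag): (9, 9) - no unilateral deviation beneficial
(Hare, Hare): (4, 4) - no unilateral deviation beneficial
Mixed NE: P1 plays Stag with p = 0.4444, P2 plays Stag with q = 0.4444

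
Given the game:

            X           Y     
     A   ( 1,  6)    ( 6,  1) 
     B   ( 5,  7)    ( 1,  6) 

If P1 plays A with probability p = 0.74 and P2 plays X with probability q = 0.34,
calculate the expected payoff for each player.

E[P1] = 3.7956, E[P2] = 3.6464

Work:
E[P1] = p·q·π₁(A,X) + p·(1-q)·π₁(A,Y) + (1-p)·q·π₁(B,X) + (1-p)·(1-q)·π₁(B,Y)
= 0.74·0.34·1 + 0.74·0.66·6 + 0.26·0.34·5 + 0.26·0.66·1
= 3.7956

E[P2] = 3.6464 (similar calculation)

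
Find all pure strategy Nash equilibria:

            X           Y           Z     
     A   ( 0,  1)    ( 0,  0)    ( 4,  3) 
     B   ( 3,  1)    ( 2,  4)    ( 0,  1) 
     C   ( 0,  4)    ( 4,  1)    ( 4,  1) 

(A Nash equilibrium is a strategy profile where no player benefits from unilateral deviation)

Nash equilibrium: (A, Z)

Work:
Best responses:
  P1 vs X: payoffs [0, 3, 0] → best response B (payoff 3)
  P1 vs Y: payoffs [0, 2, 4] → best response C (payoff 4)
  P1 vs Z: payoffs [4, 0, 4] → best response A/C (payoff 4)
  P2 vs A: payoffs [1, 0, 3] → best response Z (payoff 3)
  P2 vs B: payoffs [1, 4, 1] → best response Y (payoff 4)
  P2 vs C: payoffs [4, 1, 1] → best response X (payoff 4)
Mutual best responses: (A,Z) → Nash equilibria.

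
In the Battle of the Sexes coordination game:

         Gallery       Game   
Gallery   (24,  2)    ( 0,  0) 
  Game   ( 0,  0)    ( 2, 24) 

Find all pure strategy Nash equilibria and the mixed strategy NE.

Pure NE: (Gallery, Gallery) and (Game, Game); Mixed NE: p = 0.9231, q = 0.0769

Work:
Check pure NE:
(Gallery, Gallery): (24, 2) - no unilateral deviation beneficial
(Game, Game): (2, 24) - no unilateral deviation beneficial
Mixed NE: P1 plays Gallery with p = 0.9231, P2 plays Gallery with q = 0.0769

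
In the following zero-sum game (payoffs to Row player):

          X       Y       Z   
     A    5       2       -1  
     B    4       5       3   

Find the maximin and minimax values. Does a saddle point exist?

Maximin = 3, Minimax = 3, Saddle: True

Work:
Row minimums: [-1, 3] → maximin = 3
Column maximums: [5, 5, 3] → minimax = 3
Saddle point exists! Game value = 3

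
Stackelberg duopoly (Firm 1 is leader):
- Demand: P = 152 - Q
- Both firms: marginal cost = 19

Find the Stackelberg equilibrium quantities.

q₁* (leader) = 66.5, q₂* (follower) = 33.25

Work:
Follower's reaction: q₂ = (a - c - q₁)/2
Leader substitutes: π₁ = q₁·(a - q₁ - (a-c-q₁)/2 - c)
FOC: q₁* = (152 - 19)/2 = 66.50
Then: q₂* = (152 - 19 - 66.5)/2 = 33.25
Leader has first-mover advantage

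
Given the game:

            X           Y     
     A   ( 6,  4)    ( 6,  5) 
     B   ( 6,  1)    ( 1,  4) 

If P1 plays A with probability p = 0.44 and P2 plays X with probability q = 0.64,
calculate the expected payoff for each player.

E[P1] = 4.992, E[P2] = 3.0832

Work:
E[P1] = p·q·π₁(A,X) + p·(1-q)·π₁(A,Y) + (1-p)·q·π₁(B,X) + (1-p)·(1-q)·π₁(B,Y)
= 0.44·0.64·6 + 0.44·0.36·6 + 0.56·0.64·6 + 0.56·0.36·1
= 4.992

E[P2] = 3.0832 (similar calculation)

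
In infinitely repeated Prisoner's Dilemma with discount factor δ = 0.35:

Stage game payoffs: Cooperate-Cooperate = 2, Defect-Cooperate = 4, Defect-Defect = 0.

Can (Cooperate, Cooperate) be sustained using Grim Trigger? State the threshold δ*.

δ* = 0.5; since δ = 0.35 < 0.5, cooperation cannot be sustained

Work:
For Grim Trigger:
Cooperate forever: 2/(1-δ)
Defect then punished: 4 + 0·δ/(1-δ)
Need: 2/(1-δ) ≥ 4 + 0·δ/(1-δ)
Solving: δ ≥ (T-R)/(T-P) = (4-2)/(4-0) = 0.5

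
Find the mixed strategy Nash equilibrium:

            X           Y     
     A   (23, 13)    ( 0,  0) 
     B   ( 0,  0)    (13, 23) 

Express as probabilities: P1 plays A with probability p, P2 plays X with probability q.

p = 0.6389, q = 0.3611

Work:
Find probabilities that make opponent indifferent:
P2 chooses q to make P1 indifferent between A and B
P1 chooses p to make P2 indifferent between X and Y
Mixed NE: P1 plays (A: 0.6389, B: 0.3611), P2 plays (X: 0.3611, Y: 0.6389)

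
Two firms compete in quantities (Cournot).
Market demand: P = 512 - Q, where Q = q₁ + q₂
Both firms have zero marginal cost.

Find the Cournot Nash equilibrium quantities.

q₁* = q₂* = 170.67; P* = 170.67

Work:
Profit: π_i = P·q_i = (a - q_i - q_j)·q_i
FOC: ∂π_i/∂q_i = a - 2q_i - q_j = 0
Reaction function: q_i = (512 - q_j)/2
Symmetry: q* = 512/3 = 170.67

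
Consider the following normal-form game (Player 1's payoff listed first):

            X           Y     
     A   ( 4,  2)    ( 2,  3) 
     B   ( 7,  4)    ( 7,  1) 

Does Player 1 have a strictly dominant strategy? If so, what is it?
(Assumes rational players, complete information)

Yes, Player 1's strictly dominant strategy is B

Work:
A strategy strictly dominates another if it gives a strictly higher payoff against every opponent action. Compare each pair of P1's strategies column-by-column:
  A vs B: [4 vs 7, 2 vs 7] → A does not strictly dominate B (column X: 4 ≤ 7)
  B vs A: [7 vs 4, 7 vs 2] → B strictly dominates A
B strictly dominates every other strategy → strictly dominant.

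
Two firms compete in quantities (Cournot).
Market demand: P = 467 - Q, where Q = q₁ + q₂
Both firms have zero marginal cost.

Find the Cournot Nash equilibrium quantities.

q₁* = q₂* = 155.67; P* = 155.67

Work:
Profit: π_i = P·q_i = (a - q_i - q_j)·q_i
FOC: ∂π_i/∂q_i = a - 2q_i - q_j = 0
Reaction function: q_i = (467 - q_j)/2
Symmetry: q* = 467/3 = 155.67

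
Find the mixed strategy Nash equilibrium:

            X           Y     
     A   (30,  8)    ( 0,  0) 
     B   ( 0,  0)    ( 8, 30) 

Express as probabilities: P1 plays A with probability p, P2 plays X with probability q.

p = 0.7895, q = 0.2105

Work:
Find probabilities that make opponent indifferent:
P2 chooses q to make P1 indifferent between A and B
P1 chooses p to make P2 indifferent between X and Y
Mixed NE: P1 plays (A: 0.7895, B: 0.2105), P2 plays (X: 0.2105, Y: 0.7895)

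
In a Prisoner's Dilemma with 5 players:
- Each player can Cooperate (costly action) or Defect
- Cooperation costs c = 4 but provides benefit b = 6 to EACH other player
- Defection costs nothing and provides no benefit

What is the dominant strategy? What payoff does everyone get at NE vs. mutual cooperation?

Dominant: Defect; NE payoff = 0; Coop payoff = 20

Work:
Defect dominates (saves cost c = 4, benefit to others is external)
NE: All defect → everyone gets 0
If all cooperate: each receives (4)×6 - 4 = 20
Social dilemma: 20 > 0 but NE gives 0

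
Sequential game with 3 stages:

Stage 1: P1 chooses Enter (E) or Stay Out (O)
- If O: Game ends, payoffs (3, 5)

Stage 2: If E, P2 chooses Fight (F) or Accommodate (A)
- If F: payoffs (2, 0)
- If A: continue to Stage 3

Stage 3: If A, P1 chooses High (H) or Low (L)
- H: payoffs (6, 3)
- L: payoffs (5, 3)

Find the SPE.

SPE: (E, A, H); Outcome (6, 3)

Work:
Stage 3: P1 chooses H (6 vs 5)
Stage 2: P2: F->0, A->3 (anticipating H). Choose A
Stage 1: P1: O->3, E->6 (anticipating A, H). Choose E
SPE path: E -> A -> H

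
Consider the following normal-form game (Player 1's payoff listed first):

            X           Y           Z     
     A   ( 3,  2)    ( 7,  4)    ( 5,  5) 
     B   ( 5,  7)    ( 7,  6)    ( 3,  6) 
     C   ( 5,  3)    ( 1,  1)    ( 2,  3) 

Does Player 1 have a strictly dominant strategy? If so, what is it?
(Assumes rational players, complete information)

No strictly dominant strategy exists for Player 1

Work:
A strategy strictly dominates another if it gives a strictly higher payoff against every opponent action. Compare each pair of P1's strategies column-by-column:
  A vs B: [3 vs 5, 7 vs 7, 5 vs 3] → A does not strictly dominate B (column X: 3 ≤ 5)
  A vs C: [3 vs 5, 7 vs 1, 5 vs 2] → A does not strictly dominate C (column X: 3 ≤ 5)
  B vs A: [5 vs 3, 7 vs 7, 3 vs 5] → B does not strictly dominate A (column Y: 7 ≤ 7)
  B vs C: [5 vs 5, 7 vs 1, 3 vs 2] → B does not strictly dominate C (column X: 5 ≤ 5)
  C vs A: [5 vs 3, 1 vs 7, 2 vs 5] → C does not strictly dominate A (column Y: 1 ≤ 7)
  C vs B: [5 vs 5, 1 vs 7, 2 vs 3] → C does not strictly dominate B (column X: 5 ≤ 5)
No single strategy strictly dominates all others → no strictly dominant strategy.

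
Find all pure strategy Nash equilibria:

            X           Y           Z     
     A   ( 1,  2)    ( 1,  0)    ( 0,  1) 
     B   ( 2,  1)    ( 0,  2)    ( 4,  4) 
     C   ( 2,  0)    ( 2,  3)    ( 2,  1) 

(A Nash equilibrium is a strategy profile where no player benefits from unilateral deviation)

Nash equilibrium: (B, Z), (C, Y)

Work:
Best responses:
  P1 vs X: payoffs [1, 2, 2] → best response B/C (payoff 2)
  P1 vs Y: payoffs [1, 0, 2] → best response C (payoff 2)
  P1 vs Z: payoffs [0, 4, 2] → best response B (payoff 4)
  P2 vs A: payoffs [2, 0, 1] → best response X (payoff 2)
  P2 vs B: payoffs [1, 2, 4] → best response Z (payoff 4)
  P2 vs C: payoffs [0, 3, 1] → best response Y (payoff 3)
Mutual best responses: (B,Z), (C,Y) → Nash equilibria.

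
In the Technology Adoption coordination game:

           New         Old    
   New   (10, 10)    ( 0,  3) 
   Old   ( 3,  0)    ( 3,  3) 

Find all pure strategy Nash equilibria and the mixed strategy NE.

Pure NE: (New, New) and (Old, Old); Mixed NE: p = 0.3, q = 0.3

Work:
Check pure NE:
(New, New): (10, 10) - no unilateral deviation beneficial
(Old, Old): (3, 3) - no unilateral deviation beneficial
Mixed NE: P1 plays New with p = 0.3, P2 plays New with q = 0.3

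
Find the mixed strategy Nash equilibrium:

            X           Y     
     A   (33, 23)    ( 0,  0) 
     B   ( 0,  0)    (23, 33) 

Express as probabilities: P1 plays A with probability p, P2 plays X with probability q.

p = 0.5893, q = 0.4107

Work:
Find probabilities that make opponent indifferent:
P2 chooses q to make P1 indifferent between A and B
P1 chooses p to make P2 indifferent between X and Y
Mixed NE: P1 plays (A: 0.5893, B: 0.4107), P2 plays (X: 0.4107, Y: 0.5893)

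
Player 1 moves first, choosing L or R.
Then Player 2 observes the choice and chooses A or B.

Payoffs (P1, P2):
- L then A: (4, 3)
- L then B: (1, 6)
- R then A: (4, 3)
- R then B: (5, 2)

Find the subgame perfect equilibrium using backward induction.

P1 plays R, P2 plays B after L and A after R; Payoff (4, 3)

Work:
Backward induction:
After L: P2 chooses B → P1 gets 1
After R: P2 chooses A → P1 gets 4
P1 chooses R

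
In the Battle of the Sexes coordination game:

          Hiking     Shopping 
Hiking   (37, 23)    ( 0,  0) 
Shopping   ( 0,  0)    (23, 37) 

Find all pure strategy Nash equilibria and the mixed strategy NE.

Pure NE: (Hiking, Hiking) and (Shopping, Shopping); Mixed NE: p = 0.6167, q = 0.3833

Work:
Check pure NE:
(Hiking, Hiking): (37, 23) - no unilateral deviation beneficial
(Shopping, Shopping): (23, 37) - no unilateral deviation beneficial
Mixed NE: P1 plays Hiking with p = 0.6167, P2 plays Hiking with q = 0.3833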